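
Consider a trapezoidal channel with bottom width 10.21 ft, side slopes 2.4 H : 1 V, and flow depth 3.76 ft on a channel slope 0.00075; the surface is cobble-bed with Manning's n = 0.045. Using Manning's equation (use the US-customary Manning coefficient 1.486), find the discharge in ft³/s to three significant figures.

118 ft³/s

A = (b + z·y)·y = (10.21 + 2.4×3.76)×3.76 = 72.32 ft²
P = b + 2y√(1+z²) = 10.21 + 2×3.76×√(1+2.4²) = 29.76 ft
R = A/P = 72.32/29.76 = 2.430 ft
Q = (1.486/n)·A·R^(2/3)·S^(1/2) = (1.486/0.045) × 72.32 × 2.430^(2/3) × 0.00075^(1/2) = 118.2 ft³/s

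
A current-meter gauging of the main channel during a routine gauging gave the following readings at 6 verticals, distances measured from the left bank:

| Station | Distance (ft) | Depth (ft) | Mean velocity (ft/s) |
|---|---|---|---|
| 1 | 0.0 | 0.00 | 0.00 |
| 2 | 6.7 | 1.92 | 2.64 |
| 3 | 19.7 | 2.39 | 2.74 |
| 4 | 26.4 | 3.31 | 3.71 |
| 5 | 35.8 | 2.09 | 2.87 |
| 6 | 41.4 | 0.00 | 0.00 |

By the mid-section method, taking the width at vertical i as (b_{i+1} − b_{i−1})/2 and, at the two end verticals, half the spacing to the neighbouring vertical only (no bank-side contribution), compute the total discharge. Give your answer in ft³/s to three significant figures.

258 ft³/s

w_2 = (19.7 − 0.0)/2 = 9.85 ft; q_2 = 2.64 × 1.92 × 9.85 = 49.93 ft³/s
w_3 = (26.4 − 6.7)/2 = 9.85 ft; q_3 = 2.74 × 2.39 × 9.85 = 64.50 ft³/s
w_4 = (35.8 − 19.7)/2 = 8.05 ft; q_4 = 3.71 × 3.31 × 8.05 = 98.85 ft³/s
w_5 = (41.4 − 26.4)/2 = 7.5 ft; q_5 = 2.87 × 2.09 × 7.5 = 44.99 ft³/s
Stations 1, 6 contribute zero (depth or velocity is 0).
Q = Σ qᵢ = 258.3 ft³/s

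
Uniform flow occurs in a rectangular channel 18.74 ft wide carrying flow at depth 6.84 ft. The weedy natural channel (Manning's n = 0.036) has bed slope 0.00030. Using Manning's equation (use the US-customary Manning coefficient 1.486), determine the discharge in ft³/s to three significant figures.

229 ft³/s

A = b·y = 18.74 × 6.84 = 128.2 ft²
P = b + 2y = 18.74 + 2×6.84 = 32.42 ft
R = A/P = 128.2/32.42 = 3.954 ft
Q = (1.486/n)·A·R^(2/3)·S^(1/2) = (1.486/0.036) × 128.2 × 3.954^(2/3) × 0.00030^(1/2) = 229.1 ft³/s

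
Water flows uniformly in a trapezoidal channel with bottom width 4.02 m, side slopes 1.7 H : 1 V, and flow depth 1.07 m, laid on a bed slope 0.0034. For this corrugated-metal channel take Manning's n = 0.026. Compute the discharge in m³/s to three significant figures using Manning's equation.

11.6 m³/s

A = (b + z·y)·y = (4.02 + 1.7×1.07)×1.07 = 6.248 m²
P = b + 2y√(1+z²) = 4.02 + 2×1.07×√(1+1.7²) = 8.241 m
R = A/P = 6.248/8.241 = 0.7582 m
Q = (1/n)·A·R^(2/3)·S^(1/2) = (1/0.026) × 6.248 × 0.7582^(2/3) × 0.0034^(1/2) = 11.65 m³/s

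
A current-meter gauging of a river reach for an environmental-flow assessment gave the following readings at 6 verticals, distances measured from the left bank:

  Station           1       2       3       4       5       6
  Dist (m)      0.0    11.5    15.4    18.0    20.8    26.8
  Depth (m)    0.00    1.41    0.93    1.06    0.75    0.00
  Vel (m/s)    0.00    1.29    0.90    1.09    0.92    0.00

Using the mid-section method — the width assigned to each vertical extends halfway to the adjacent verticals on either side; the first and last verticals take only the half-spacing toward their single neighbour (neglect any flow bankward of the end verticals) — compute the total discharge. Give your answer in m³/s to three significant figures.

22.9 m³/s

w_2 = (15.4 − 0.0)/2 = 7.7 m; q_2 = 1.29 × 1.41 × 7.7 = 14.01 m³/s
w_3 = (18.0 − 11.5)/2 = 3.25 m; q_3 = 0.90 × 0.93 × 3.25 = 2.720 m³/s
w_4 = (20.8 − 15.4)/2 = 2.7 m; q_4 = 1.09 × 1.06 × 2.7 = 3.120 m³/s
w_5 = (26.8 − 18.0)/2 = 4.4 m; q_5 = 0.92 × 0.75 × 4.4 = 3.036 m³/s
Stations 1, 6 contribute zero (depth or velocity is 0).
Q = Σ qᵢ = 22.88 m³/s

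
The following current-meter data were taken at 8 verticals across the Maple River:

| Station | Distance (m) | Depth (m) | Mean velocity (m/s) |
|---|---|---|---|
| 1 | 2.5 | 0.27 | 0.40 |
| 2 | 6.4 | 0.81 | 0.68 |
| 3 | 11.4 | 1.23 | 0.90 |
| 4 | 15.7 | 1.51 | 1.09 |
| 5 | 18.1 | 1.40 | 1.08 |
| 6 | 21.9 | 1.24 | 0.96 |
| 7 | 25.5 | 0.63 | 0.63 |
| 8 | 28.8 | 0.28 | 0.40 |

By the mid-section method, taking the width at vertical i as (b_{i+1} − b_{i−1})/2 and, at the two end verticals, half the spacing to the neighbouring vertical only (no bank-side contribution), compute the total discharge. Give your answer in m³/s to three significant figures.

w_1 = (6.4 − 2.5)/2 = 1.95 m; q_1 = 0.40 × 0.27 × 1.95 = 0.2106 m³/s
w_2 = (11.4 − 2.5)/2 = 4.45 m; q_2 = 0.68 × 0.81 × 4.45 = 2.451 m³/s
w_3 = (15.7 − 6.4)/2 = 4.65 m; q_3 = 0.90 × 1.23 × 4.65 = 5.148 m³/s
w_4 = (18.1 − 11.4)/2 = 3.35 m; q_4 = 1.09 × 1.51 × 3.35 = 5.514 m³/s
w_5 = (21.9 − 15.7)/2 = 3.1 m; q_5 = 1.08 × 1.40 × 3.1 = 4.687 m³/s
w_6 = (25.5 − 18.1)/2 = 3.7 m; q_6 = 0.96 × 1.24 × 3.7 = 4.404 m³/s
w_7 = (28.8 − 21.9)/2 = 3.45 m; q_7 = 0.63 × 0.63 × 3.45 = 1.369 m³/s
w_8 = (28.8 − 25.5)/2 = 1.65 m; q_8 = 0.40 × 0.28 × 1.65 = 0.1848 m³/s
Q = Σ qᵢ = 23.97 m³/s

24.0 m³/s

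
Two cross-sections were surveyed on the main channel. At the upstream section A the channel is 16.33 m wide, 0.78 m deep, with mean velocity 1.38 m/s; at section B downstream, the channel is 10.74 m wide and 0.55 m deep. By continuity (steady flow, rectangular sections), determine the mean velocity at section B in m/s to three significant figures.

2.98 m/s

Q = A₁V₁ = (16.33×0.78) × 1.38 = 17.58 m³/s
A₂ = 10.74 × 0.55 = 5.907 m²
V₂ = Q/A₂ = 17.58/5.907 = 2.976 m/s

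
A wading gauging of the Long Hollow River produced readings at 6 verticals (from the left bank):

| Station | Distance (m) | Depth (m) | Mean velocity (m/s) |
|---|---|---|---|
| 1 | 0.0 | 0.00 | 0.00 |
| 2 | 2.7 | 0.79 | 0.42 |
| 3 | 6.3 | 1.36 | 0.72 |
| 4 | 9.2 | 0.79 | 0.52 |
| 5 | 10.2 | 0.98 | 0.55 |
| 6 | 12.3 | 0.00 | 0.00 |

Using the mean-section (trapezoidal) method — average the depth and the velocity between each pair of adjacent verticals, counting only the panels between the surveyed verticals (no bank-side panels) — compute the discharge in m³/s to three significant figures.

5.12 m³/s

Panel 1-2: Δb = 2.7 m, d̄ = (0.00+0.79)/2 = 0.395, v̄ = (0.00+0.42)/2 = 0.21 → q = 2.7×0.395×0.21 = 0.2240 m³/s
Panel 2-3: Δb = 3.6 m, d̄ = (0.79+1.36)/2 = 1.075, v̄ = (0.42+0.72)/2 = 0.57 → q = 3.6×1.075×0.57 = 2.206 m³/s
Panel 3-4: Δb = 2.9 m, d̄ = (1.36+0.79)/2 = 1.075, v̄ = (0.72+0.52)/2 = 0.62 → q = 2.9×1.075×0.62 = 1.933 m³/s
Panel 4-5: Δb = 1 m, d̄ = (0.79+0.98)/2 = 0.885, v̄ = (0.52+0.55)/2 = 0.535 → q = 1×0.885×0.535 = 0.4735 m³/s
Panel 5-6: Δb = 2.1 m, d̄ = (0.98+0.00)/2 = 0.49, v̄ = (0.55+0.00)/2 = 0.275 → q = 2.1×0.49×0.275 = 0.2830 m³/s
Q = Σ q = 5.119 m³/s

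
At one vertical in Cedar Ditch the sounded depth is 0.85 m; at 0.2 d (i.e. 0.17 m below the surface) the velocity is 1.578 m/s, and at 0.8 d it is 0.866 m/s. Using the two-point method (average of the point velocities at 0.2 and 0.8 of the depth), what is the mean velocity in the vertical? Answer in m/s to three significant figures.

1.22 m/s

v̄ = (1.578 + 0.866) / 2 = 1.222 m/s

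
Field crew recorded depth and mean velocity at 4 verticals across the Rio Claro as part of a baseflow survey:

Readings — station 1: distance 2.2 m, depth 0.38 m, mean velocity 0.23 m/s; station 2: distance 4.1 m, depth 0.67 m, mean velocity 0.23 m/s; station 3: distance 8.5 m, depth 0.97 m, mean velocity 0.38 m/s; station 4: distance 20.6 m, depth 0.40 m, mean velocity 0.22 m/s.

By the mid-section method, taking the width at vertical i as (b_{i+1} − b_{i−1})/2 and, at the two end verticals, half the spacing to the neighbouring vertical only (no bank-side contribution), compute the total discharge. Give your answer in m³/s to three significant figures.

4.14 m³/s

w_1 = (4.1 − 2.2)/2 = 0.95 m; q_1 = 0.23 × 0.38 × 0.95 = 0.08303 m³/s
w_2 = (8.5 − 2.2)/2 = 3.15 m; q_2 = 0.23 × 0.67 × 3.15 = 0.4854 m³/s
w_3 = (20.6 − 4.1)/2 = 8.25 m; q_3 = 0.38 × 0.97 × 8.25 = 3.041 m³/s
w_4 = (20.6 − 8.5)/2 = 6.05 m; q_4 = 0.22 × 0.40 × 6.05 = 0.5324 m³/s
Q = Σ qᵢ = 4.142 m³/s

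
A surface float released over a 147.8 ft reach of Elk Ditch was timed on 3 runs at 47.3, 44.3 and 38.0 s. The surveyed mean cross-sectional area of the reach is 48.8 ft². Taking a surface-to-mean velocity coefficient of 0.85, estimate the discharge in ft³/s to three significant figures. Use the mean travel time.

142 ft³/s

t̄ = (47.3 + 44.3 + 38.0) / 3 = 43.2 s
v_surface = L / t̄ = 147.8 / 43.2 = 3.421 ft/s
v_mean = 0.85 × 3.421 = 2.908 ft/s
Q = A × v_mean = 48.8 × 2.908 = 141.9 ft³/s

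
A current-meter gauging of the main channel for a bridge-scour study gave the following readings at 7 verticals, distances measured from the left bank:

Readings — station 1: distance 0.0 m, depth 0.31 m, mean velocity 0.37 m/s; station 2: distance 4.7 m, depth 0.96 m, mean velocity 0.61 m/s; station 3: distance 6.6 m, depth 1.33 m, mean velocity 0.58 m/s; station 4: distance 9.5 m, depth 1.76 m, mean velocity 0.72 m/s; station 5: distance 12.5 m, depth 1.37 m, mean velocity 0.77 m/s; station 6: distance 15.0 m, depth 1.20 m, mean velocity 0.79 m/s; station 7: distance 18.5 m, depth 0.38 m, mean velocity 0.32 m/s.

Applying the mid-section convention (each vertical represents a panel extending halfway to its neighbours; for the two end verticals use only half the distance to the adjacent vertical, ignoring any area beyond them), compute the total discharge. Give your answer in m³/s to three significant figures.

w_1 = (4.7 − 0.0)/2 = 2.35 m; q_1 = 0.37 × 0.31 × 2.35 = 0.2695 m³/s
w_2 = (6.6 − 0.0)/2 = 3.3 m; q_2 = 0.61 × 0.96 × 3.3 = 1.932 m³/s
w_3 = (9.5 − 4.7)/2 = 2.4 m; q_3 = 0.58 × 1.33 × 2.4 = 1.851 m³/s
w_4 = (12.5 − 6.6)/2 = 2.95 m; q_4 = 0.72 × 1.76 × 2.95 = 3.738 m³/s
w_5 = (15.0 − 9.5)/2 = 2.75 m; q_5 = 0.77 × 1.37 × 2.75 = 2.901 m³/s
w_6 = (18.5 − 12.5)/2 = 3 m; q_6 = 0.79 × 1.20 × 3 = 2.844 m³/s
w_7 = (18.5 − 15.0)/2 = 1.75 m; q_7 = 0.32 × 0.38 × 1.75 = 0.2128 m³/s
Q = Σ qᵢ = 13.75 m³/s

13.7 m³/s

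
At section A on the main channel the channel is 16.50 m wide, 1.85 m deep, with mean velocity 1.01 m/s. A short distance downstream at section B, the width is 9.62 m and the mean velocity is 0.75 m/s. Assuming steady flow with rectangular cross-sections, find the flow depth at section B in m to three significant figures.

4.27 m

Q = A₁V₁ = (16.50×1.85) × 1.01 = 30.83 m³/s
d₂ = Q/(b₂ V₂) = 30.83/(9.62×0.75) = 4.273 m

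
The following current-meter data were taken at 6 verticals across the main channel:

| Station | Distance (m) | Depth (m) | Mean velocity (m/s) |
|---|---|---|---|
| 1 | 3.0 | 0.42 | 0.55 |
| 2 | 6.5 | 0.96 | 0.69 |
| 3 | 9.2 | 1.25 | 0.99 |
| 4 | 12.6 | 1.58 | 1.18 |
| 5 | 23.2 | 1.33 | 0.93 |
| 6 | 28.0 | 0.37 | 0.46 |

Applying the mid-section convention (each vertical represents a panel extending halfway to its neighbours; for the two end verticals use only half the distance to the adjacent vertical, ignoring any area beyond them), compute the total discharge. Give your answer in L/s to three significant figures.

w_1 = (6.5 − 3.0)/2 = 1.75 m; q_1 = 0.55 × 0.42 × 1.75 = 0.4043 m³/s
w_2 = (9.2 − 3.0)/2 = 3.1 m; q_2 = 0.69 × 0.96 × 3.1 = 2.053 m³/s
w_3 = (12.6 − 6.5)/2 = 3.05 m; q_3 = 0.99 × 1.25 × 3.05 = 3.774 m³/s
w_4 = (23.2 − 9.2)/2 = 7 m; q_4 = 1.18 × 1.58 × 7 = 13.05 m³/s
w_5 = (28.0 − 12.6)/2 = 7.7 m; q_5 = 0.93 × 1.33 × 7.7 = 9.524 m³/s
w_6 = (28.0 − 23.2)/2 = 2.4 m; q_6 = 0.46 × 0.37 × 2.4 = 0.4085 m³/s
Q = Σ qᵢ = 29.22 m³/s
= 29.22 × 1000 = 29220 L/s

29200 L/s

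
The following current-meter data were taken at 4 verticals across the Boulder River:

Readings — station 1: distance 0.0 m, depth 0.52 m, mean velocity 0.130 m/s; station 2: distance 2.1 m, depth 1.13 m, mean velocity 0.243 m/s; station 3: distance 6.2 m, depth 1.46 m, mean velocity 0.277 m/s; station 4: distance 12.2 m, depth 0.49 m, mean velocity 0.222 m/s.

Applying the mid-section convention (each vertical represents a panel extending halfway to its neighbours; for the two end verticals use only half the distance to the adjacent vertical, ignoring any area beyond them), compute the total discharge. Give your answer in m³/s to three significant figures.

w_1 = (2.1 − 0.0)/2 = 1.05 m; q_1 = 0.130 × 0.52 × 1.05 = 0.07098 m³/s
w_2 = (6.2 − 0.0)/2 = 3.1 m; q_2 = 0.243 × 1.13 × 3.1 = 0.8512 m³/s
w_3 = (12.2 − 2.1)/2 = 5.05 m; q_3 = 0.277 × 1.46 × 5.05 = 2.042 m³/s
w_4 = (12.2 − 6.2)/2 = 3 m; q_4 = 0.222 × 0.49 × 3 = 0.3263 m³/s
Q = Σ qᵢ = 3.291 m³/s

3.29 m³/s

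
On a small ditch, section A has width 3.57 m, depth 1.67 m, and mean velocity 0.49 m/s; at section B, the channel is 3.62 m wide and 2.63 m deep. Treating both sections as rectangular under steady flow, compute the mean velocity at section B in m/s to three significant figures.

0.307 m/s

Q = A₁V₁ = (3.57×1.67) × 0.49 = 2.921 m³/s
A₂ = 3.62 × 2.63 = 9.521 m²
V₂ = Q/A₂ = 2.921/9.521 = 0.3068 m/s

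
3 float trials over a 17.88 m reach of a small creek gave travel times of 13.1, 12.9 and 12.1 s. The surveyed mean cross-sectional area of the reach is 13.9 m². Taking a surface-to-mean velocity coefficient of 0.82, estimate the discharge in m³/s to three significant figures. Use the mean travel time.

t̄ = (13.1 + 12.9 + 12.1) / 3 = 12.7 s
v_surface = L / t̄ = 17.88 / 12.7 = 1.408 m/s
v_mean = 0.82 × 1.408 = 1.154 m/s
Q = A × v_mean = 13.9 × 1.154 = 16.05 m³/s

16.0 m³/s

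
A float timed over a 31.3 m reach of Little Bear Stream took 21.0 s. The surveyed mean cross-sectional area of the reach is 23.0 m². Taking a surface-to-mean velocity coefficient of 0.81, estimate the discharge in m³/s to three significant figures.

v_surface = L / t̄ = 31.3 / 21 = 1.490 m/s
v_mean = 0.81 × 1.490 = 1.207 m/s
Q = A × v_mean = 23.0 × 1.207 = 27.77 m³/s

27.8 m³/s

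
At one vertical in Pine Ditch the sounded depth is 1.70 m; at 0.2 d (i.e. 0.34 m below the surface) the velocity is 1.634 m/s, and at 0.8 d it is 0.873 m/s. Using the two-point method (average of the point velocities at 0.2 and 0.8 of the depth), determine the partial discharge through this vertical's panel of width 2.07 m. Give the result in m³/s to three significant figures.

4.41 m³/s

v̄ = (1.634 + 0.873) / 2 = 1.254 m/s
q = v̄ × d × w = 1.254 × 1.70 × 2.07 = 4.411 m³/s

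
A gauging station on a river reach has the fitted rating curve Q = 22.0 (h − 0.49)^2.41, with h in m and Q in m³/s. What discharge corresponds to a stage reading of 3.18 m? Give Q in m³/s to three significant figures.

239 m³/s

Q = 22.0 × (3.18 − 0.49)^2.41 = 22.0 × 2.69^2.41 = 238.9 m³/s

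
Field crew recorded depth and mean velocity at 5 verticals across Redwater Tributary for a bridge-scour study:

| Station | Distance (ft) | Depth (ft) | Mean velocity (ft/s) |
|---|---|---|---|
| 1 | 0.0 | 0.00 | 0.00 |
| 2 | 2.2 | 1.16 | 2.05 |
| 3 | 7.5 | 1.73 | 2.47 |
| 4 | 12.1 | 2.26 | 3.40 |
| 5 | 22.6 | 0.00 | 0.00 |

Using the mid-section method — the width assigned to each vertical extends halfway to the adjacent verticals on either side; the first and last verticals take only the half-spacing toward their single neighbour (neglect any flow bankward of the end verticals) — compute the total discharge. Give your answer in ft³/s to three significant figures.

w_2 = (7.5 − 0.0)/2 = 3.75 ft; q_2 = 2.05 × 1.16 × 3.75 = 8.918 ft³/s
w_3 = (12.1 − 2.2)/2 = 4.95 ft; q_3 = 2.47 × 1.73 × 4.95 = 21.15 ft³/s
w_4 = (22.6 − 7.5)/2 = 7.55 ft; q_4 = 3.40 × 2.26 × 7.55 = 58.01 ft³/s
Stations 1, 5 contribute zero (depth or velocity is 0).
Q = Σ qᵢ = 88.08 ft³/s

88.1 ft³/s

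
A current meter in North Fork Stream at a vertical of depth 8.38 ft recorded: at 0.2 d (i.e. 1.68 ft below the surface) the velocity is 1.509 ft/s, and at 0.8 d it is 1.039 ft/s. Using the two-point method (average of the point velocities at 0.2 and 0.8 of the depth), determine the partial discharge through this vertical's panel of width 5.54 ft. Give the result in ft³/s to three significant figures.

59.1 ft³/s

v̄ = (1.509 + 1.039) / 2 = 1.274 ft/s
q = v̄ × d × w = 1.274 × 8.38 × 5.54 = 59.15 ft³/s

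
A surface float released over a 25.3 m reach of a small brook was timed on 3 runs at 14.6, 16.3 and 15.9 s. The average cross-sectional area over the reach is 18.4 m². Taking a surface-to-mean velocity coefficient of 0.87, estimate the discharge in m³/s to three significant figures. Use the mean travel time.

26.0 m³/s

t̄ = (14.6 + 16.3 + 15.9) / 3 = 15.6 s
v_surface = L / t̄ = 25.3 / 15.6 = 1.622 m/s
v_mean = 0.87 × 1.622 = 1.411 m/s
Q = A × v_mean = 18.4 × 1.411 = 25.96 m³/s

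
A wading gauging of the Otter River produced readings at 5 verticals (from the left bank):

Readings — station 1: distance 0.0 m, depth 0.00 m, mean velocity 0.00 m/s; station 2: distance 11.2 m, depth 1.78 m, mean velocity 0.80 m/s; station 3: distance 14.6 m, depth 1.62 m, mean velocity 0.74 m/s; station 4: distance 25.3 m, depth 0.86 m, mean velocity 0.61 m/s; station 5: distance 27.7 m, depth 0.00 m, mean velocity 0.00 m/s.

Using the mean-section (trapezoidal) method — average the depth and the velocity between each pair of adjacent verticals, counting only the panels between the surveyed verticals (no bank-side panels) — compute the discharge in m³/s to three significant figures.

17.7 m³/s

Panel 1-2: Δb = 11.2 m, d̄ = (0.00+1.78)/2 = 0.89, v̄ = (0.00+0.80)/2 = 0.4 → q = 11.2×0.89×0.4 = 3.987 m³/s
Panel 2-3: Δb = 3.4 m, d̄ = (1.78+1.62)/2 = 1.7, v̄ = (0.80+0.74)/2 = 0.77 → q = 3.4×1.7×0.77 = 4.451 m³/s
Panel 3-4: Δb = 10.7 m, d̄ = (1.62+0.86)/2 = 1.24, v̄ = (0.74+0.61)/2 = 0.675 → q = 10.7×1.24×0.675 = 8.956 m³/s
Panel 4-5: Δb = 2.4 m, d̄ = (0.86+0.00)/2 = 0.43, v̄ = (0.61+0.00)/2 = 0.305 → q = 2.4×0.43×0.305 = 0.3148 m³/s
Q = Σ q = 17.71 m³/s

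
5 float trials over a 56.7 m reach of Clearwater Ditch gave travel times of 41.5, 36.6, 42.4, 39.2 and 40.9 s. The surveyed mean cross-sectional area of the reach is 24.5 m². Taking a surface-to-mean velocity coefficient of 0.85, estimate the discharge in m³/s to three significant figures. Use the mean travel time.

t̄ = (41.5 + 36.6 + 42.4 + 39.2 + 40.9) / 5 = 40.12 s
v_surface = L / t̄ = 56.7 / 40.12 = 1.413 m/s
v_mean = 0.85 × 1.413 = 1.201 m/s
Q = A × v_mean = 24.5 × 1.201 = 29.43 m³/s

29.4 m³/s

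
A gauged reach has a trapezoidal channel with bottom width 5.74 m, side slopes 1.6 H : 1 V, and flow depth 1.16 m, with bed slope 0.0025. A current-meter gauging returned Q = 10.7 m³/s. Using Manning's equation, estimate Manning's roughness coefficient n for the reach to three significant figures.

0.0376

A = (b + z·y)·y = (5.74 + 1.6×1.16)×1.16 = 8.811 m²
P = b + 2y√(1+z²) = 5.74 + 2×1.16×√(1+1.6²) = 10.12 m
R = A/P = 8.811/10.12 = 0.8709 m
n = (1/Q)·A·R^(2/3)·S^(1/2) = (1/10.7) × 8.811 × 0.9120 × 0.05000 = 0.03755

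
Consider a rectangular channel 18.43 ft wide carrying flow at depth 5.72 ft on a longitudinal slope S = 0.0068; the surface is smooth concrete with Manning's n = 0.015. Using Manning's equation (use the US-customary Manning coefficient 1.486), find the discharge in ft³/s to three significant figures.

2000 ft³/s

A = b·y = 18.43 × 5.72 = 105.4 ft²
P = b + 2y = 18.43 + 2×5.72 = 29.87 ft
R = A/P = 105.4/29.87 = 3.529 ft
Q = (1.486/n)·A·R^(2/3)·S^(1/2) = (1.486/0.015) × 105.4 × 3.529^(2/3) × 0.0068^(1/2) = 1996 ft³/s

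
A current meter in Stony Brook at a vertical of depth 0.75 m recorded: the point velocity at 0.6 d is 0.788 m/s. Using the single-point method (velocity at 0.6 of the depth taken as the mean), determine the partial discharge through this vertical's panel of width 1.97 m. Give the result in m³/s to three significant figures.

v̄ = v₀.₆ = 0.788 m/s
q = v̄ × d × w = 0.7880 × 0.75 × 1.97 = 1.164 m³/s

1.16 m³/s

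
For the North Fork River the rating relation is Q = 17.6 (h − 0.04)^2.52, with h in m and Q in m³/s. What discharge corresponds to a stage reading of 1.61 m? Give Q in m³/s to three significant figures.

54.9 m³/s

Q = 17.6 × (1.61 − 0.04)^2.52 = 17.6 × 1.57^2.52 = 54.85 m³/s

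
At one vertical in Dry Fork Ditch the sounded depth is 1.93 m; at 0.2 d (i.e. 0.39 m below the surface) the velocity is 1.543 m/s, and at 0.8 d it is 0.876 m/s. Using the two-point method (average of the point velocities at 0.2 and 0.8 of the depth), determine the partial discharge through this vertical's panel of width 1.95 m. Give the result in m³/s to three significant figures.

v̄ = (1.543 + 0.876) / 2 = 1.210 m/s
q = v̄ × d × w = 1.210 × 1.93 × 1.95 = 4.552 m³/s

4.55 m³/s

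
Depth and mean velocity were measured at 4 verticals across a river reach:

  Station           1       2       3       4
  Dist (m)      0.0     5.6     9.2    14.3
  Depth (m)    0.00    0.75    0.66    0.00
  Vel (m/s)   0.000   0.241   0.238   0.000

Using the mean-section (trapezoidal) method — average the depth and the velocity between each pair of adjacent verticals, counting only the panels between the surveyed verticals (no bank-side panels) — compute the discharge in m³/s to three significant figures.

1.06 m³/s

Panel 1-2: Δb = 5.6 m, d̄ = (0.00+0.75)/2 = 0.375, v̄ = (0.000+0.241)/2 = 0.1205 → q = 5.6×0.375×0.1205 = 0.2531 m³/s
Panel 2-3: Δb = 3.6 m, d̄ = (0.75+0.66)/2 = 0.705, v̄ = (0.241+0.238)/2 = 0.2395 → q = 3.6×0.705×0.2395 = 0.6079 m³/s
Panel 3-4: Δb = 5.1 m, d̄ = (0.66+0.00)/2 = 0.33, v̄ = (0.238+0.000)/2 = 0.119 → q = 5.1×0.33×0.119 = 0.2003 m³/s
Q = Σ q = 1.061 m³/s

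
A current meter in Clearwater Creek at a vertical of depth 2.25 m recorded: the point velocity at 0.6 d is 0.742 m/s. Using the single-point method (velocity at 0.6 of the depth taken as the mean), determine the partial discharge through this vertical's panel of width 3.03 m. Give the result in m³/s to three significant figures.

5.06 m³/s

v̄ = v₀.₆ = 0.742 m/s
q = v̄ × d × w = 0.7420 × 2.25 × 3.03 = 5.059 m³/s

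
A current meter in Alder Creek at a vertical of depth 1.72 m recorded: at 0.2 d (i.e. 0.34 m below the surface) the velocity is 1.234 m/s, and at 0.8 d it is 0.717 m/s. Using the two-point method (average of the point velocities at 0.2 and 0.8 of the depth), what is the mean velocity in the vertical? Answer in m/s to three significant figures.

v̄ = (1.234 + 0.717) / 2 = 0.9755 m/s

0.976 m/s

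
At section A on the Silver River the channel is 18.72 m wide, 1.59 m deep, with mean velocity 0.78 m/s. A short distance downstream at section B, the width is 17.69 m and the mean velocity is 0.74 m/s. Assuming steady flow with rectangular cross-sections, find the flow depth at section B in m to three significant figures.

Q = A₁V₁ = (18.72×1.59) × 0.78 = 23.22 m³/s
d₂ = Q/(b₂ V₂) = 23.22/(17.69×0.74) = 1.774 m

1.77 m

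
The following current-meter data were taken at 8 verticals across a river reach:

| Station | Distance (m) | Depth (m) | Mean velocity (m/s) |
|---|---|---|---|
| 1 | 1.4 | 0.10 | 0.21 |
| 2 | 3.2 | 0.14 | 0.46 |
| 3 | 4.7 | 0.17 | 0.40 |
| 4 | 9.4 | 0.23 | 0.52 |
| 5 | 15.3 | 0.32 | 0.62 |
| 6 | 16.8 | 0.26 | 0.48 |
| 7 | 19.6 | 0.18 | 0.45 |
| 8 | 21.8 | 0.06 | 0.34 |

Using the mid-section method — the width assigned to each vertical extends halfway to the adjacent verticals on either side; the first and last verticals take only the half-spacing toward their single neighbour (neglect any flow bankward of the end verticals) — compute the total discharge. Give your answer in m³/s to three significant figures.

w_1 = (3.2 − 1.4)/2 = 0.9 m; q_1 = 0.21 × 0.10 × 0.9 = 0.01890 m³/s
w_2 = (4.7 − 1.4)/2 = 1.65 m; q_2 = 0.46 × 0.14 × 1.65 = 0.1063 m³/s
w_3 = (9.4 − 3.2)/2 = 3.1 m; q_3 = 0.40 × 0.17 × 3.1 = 0.2108 m³/s
w_4 = (15.3 − 4.7)/2 = 5.3 m; q_4 = 0.52 × 0.23 × 5.3 = 0.6339 m³/s
w_5 = (16.8 − 9.4)/2 = 3.7 m; q_5 = 0.62 × 0.32 × 3.7 = 0.7341 m³/s
w_6 = (19.6 − 15.3)/2 = 2.15 m; q_6 = 0.48 × 0.26 × 2.15 = 0.2683 m³/s
w_7 = (21.8 − 16.8)/2 = 2.5 m; q_7 = 0.45 × 0.18 × 2.5 = 0.2025 m³/s
w_8 = (21.8 − 19.6)/2 = 1.1 m; q_8 = 0.34 × 0.06 × 1.1 = 0.02244 m³/s
Q = Σ qᵢ = 2.197 m³/s

2.20 m³/s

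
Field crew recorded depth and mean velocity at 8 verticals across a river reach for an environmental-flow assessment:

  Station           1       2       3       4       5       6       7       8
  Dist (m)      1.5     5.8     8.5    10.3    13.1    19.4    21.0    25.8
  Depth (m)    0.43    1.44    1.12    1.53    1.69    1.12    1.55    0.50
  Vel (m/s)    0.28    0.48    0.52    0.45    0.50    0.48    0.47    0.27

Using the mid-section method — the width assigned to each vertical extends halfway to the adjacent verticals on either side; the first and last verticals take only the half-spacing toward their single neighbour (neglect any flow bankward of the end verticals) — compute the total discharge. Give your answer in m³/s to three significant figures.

w_1 = (5.8 − 1.5)/2 = 2.15 m; q_1 = 0.28 × 0.43 × 2.15 = 0.2589 m³/s
w_2 = (8.5 − 1.5)/2 = 3.5 m; q_2 = 0.48 × 1.44 × 3.5 = 2.419 m³/s
w_3 = (10.3 − 5.8)/2 = 2.25 m; q_3 = 0.52 × 1.12 × 2.25 = 1.310 m³/s
w_4 = (13.1 − 8.5)/2 = 2.3 m; q_4 = 0.45 × 1.53 × 2.3 = 1.584 m³/s
w_5 = (19.4 − 10.3)/2 = 4.55 m; q_5 = 0.50 × 1.69 × 4.55 = 3.845 m³/s
w_6 = (21.0 − 13.1)/2 = 3.95 m; q_6 = 0.48 × 1.12 × 3.95 = 2.124 m³/s
w_7 = (25.8 − 19.4)/2 = 3.2 m; q_7 = 0.47 × 1.55 × 3.2 = 2.331 m³/s
w_8 = (25.8 − 21.0)/2 = 2.4 m; q_8 = 0.27 × 0.50 × 2.4 = 0.3240 m³/s
Q = Σ qᵢ = 14.20 m³/s

14.2 m³/s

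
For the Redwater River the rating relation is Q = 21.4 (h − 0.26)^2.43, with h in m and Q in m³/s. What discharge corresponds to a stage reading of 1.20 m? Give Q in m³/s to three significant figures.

Q = 21.4 × (1.20 − 0.26)^2.43 = 21.4 × 0.94^2.43 = 18.41 m³/s

18.4 m³/s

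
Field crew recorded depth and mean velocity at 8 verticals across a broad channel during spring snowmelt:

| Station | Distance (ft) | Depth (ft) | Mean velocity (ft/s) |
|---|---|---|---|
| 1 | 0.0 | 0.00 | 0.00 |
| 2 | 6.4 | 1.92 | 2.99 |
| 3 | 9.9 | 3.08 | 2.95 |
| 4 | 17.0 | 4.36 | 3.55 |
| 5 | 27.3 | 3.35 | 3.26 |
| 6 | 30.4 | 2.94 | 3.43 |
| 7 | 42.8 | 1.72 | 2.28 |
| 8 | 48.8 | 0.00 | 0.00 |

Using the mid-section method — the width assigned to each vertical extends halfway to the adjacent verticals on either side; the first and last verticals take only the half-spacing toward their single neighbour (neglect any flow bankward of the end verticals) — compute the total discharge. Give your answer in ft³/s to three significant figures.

w_2 = (9.9 − 0.0)/2 = 4.95 ft; q_2 = 2.99 × 1.92 × 4.95 = 28.42 ft³/s
w_3 = (17.0 − 6.4)/2 = 5.3 ft; q_3 = 2.95 × 3.08 × 5.3 = 48.16 ft³/s
w_4 = (27.3 − 9.9)/2 = 8.7 ft; q_4 = 3.55 × 4.36 × 8.7 = 134.7 ft³/s
w_5 = (30.4 − 17.0)/2 = 6.7 ft; q_5 = 3.26 × 3.35 × 6.7 = 73.17 ft³/s
w_6 = (42.8 − 27.3)/2 = 7.75 ft; q_6 = 3.43 × 2.94 × 7.75 = 78.15 ft³/s
w_7 = (48.8 − 30.4)/2 = 9.2 ft; q_7 = 2.28 × 1.72 × 9.2 = 36.08 ft³/s
Stations 1, 8 contribute zero (depth or velocity is 0).
Q = Σ qᵢ = 398.6 ft³/s

399 ft³/s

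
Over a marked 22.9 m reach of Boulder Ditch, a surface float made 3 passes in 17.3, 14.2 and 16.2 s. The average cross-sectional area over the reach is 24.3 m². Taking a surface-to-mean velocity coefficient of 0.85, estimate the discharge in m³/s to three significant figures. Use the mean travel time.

t̄ = (17.3 + 14.2 + 16.2) / 3 = 15.9 s
v_surface = L / t̄ = 22.9 / 15.9 = 1.440 m/s
v_mean = 0.85 × 1.440 = 1.224 m/s
Q = A × v_mean = 24.3 × 1.224 = 29.75 m³/s

29.7 m³/s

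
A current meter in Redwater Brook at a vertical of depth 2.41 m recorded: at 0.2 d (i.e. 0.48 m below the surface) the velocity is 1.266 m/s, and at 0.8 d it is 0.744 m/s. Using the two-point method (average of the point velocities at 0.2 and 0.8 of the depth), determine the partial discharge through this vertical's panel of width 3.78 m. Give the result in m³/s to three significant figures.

v̄ = (1.266 + 0.744) / 2 = 1.005 m/s
q = v̄ × d × w = 1.005 × 2.41 × 3.78 = 9.155 m³/s

9.16 m³/s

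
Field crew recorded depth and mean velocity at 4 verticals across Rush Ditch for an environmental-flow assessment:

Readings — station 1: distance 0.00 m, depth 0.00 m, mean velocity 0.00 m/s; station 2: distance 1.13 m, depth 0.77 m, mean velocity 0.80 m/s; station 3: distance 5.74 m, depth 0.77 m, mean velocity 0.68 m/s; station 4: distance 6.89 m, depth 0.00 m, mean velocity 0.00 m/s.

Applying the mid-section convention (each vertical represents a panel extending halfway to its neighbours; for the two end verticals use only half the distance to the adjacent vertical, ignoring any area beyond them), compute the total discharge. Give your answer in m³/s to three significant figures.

3.28 m³/s

w_2 = (5.74 − 0.00)/2 = 2.87 m; q_2 = 0.80 × 0.77 × 2.87 = 1.768 m³/s
w_3 = (6.89 − 1.13)/2 = 2.88 m; q_3 = 0.68 × 0.77 × 2.88 = 1.508 m³/s
Stations 1, 4 contribute zero (depth or velocity is 0).
Q = Σ qᵢ = 3.276 m³/s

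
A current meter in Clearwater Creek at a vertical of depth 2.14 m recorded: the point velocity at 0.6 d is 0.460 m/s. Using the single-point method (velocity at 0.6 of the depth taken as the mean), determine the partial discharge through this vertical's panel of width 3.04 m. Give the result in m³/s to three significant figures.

2.99 m³/s

v̄ = v₀.₆ = 0.460 m/s
q = v̄ × d × w = 0.4600 × 2.14 × 3.04 = 2.993 m³/s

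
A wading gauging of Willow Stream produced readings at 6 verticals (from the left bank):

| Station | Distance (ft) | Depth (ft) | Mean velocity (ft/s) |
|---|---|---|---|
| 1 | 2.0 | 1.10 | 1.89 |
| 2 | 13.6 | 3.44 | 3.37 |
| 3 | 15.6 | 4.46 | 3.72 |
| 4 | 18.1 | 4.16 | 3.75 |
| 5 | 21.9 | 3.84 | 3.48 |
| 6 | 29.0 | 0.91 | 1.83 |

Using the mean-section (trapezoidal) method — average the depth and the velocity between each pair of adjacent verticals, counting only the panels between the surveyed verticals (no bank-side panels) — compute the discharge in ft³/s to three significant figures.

Panel 1-2: Δb = 11.6 ft, d̄ = (1.10+3.44)/2 = 2.27, v̄ = (1.89+3.37)/2 = 2.63 → q = 11.6×2.27×2.63 = 69.25 ft³/s
Panel 2-3: Δb = 2 ft, d̄ = (3.44+4.46)/2 = 3.95, v̄ = (3.37+3.72)/2 = 3.545 → q = 2×3.95×3.545 = 28.01 ft³/s
Panel 3-4: Δb = 2.5 ft, d̄ = (4.46+4.16)/2 = 4.31, v̄ = (3.72+3.75)/2 = 3.735 → q = 2.5×4.31×3.735 = 40.24 ft³/s
Panel 4-5: Δb = 3.8 ft, d̄ = (4.16+3.84)/2 = 4, v̄ = (3.75+3.48)/2 = 3.615 → q = 3.8×4×3.615 = 54.95 ft³/s
Panel 5-6: Δb = 7.1 ft, d̄ = (3.84+0.91)/2 = 2.375, v̄ = (3.48+1.83)/2 = 2.655 → q = 7.1×2.375×2.655 = 44.77 ft³/s
Q = Σ q = 237.2 ft³/s

237 ft³/s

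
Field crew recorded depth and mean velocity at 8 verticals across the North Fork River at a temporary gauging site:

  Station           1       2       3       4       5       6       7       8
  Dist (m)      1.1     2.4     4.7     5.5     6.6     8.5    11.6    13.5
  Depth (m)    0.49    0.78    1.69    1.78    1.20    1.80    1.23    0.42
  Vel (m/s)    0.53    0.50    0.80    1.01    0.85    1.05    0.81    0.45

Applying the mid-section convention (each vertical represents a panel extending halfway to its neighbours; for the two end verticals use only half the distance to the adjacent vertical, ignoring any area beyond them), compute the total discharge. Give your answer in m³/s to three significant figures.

w_1 = (2.4 − 1.1)/2 = 0.65 m; q_1 = 0.53 × 0.49 × 0.65 = 0.1688 m³/s
w_2 = (4.7 − 1.1)/2 = 1.8 m; q_2 = 0.50 × 0.78 × 1.8 = 0.7020 m³/s
w_3 = (5.5 − 2.4)/2 = 1.55 m; q_3 = 0.80 × 1.69 × 1.55 = 2.096 m³/s
w_4 = (6.6 − 4.7)/2 = 0.95 m; q_4 = 1.01 × 1.78 × 0.95 = 1.708 m³/s
w_5 = (8.5 − 5.5)/2 = 1.5 m; q_5 = 0.85 × 1.20 × 1.5 = 1.530 m³/s
w_6 = (11.6 − 6.6)/2 = 2.5 m; q_6 = 1.05 × 1.80 × 2.5 = 4.725 m³/s
w_7 = (13.5 − 8.5)/2 = 2.5 m; q_7 = 0.81 × 1.23 × 2.5 = 2.491 m³/s
w_8 = (13.5 − 11.6)/2 = 0.95 m; q_8 = 0.45 × 0.42 × 0.95 = 0.1796 m³/s
Q = Σ qᵢ = 13.60 m³/s

13.6 m³/s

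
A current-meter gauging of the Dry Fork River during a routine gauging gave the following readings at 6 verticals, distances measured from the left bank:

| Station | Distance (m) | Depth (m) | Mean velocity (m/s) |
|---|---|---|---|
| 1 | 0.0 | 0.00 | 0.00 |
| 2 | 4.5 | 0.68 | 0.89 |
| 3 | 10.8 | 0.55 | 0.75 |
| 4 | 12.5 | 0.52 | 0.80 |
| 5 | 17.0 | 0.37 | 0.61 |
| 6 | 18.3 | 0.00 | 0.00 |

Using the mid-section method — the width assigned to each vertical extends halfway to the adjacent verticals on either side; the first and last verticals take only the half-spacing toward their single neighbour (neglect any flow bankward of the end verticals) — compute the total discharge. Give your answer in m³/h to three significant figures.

24700 m³/h

w_2 = (10.8 − 0.0)/2 = 5.4 m; q_2 = 0.89 × 0.68 × 5.4 = 3.268 m³/s
w_3 = (12.5 − 4.5)/2 = 4 m; q_3 = 0.75 × 0.55 × 4 = 1.650 m³/s
w_4 = (17.0 − 10.8)/2 = 3.1 m; q_4 = 0.80 × 0.52 × 3.1 = 1.290 m³/s
w_5 = (18.3 − 12.5)/2 = 2.9 m; q_5 = 0.61 × 0.37 × 2.9 = 0.6545 m³/s
Stations 1, 6 contribute zero (depth or velocity is 0).
Q = Σ qᵢ = 6.862 m³/s
= 6.862 × 3600 = 24700 m³/h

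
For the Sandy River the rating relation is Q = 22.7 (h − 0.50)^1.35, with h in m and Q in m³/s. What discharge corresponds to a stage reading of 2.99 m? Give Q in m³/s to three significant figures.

Q = 22.7 × (2.99 − 0.50)^1.35 = 22.7 × 2.49^1.35 = 77.78 m³/s

77.8 m³/s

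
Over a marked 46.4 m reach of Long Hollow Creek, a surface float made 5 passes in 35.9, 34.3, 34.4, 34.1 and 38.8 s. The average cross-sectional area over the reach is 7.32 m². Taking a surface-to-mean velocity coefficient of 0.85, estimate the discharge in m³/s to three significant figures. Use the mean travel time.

t̄ = (35.9 + 34.3 + 34.4 + 34.1 + 38.8) / 5 = 35.5 s
v_surface = L / t̄ = 46.4 / 35.5 = 1.307 m/s
v_mean = 0.85 × 1.307 = 1.111 m/s
Q = A × v_mean = 7.32 × 1.111 = 8.132 m³/s

8.13 m³/s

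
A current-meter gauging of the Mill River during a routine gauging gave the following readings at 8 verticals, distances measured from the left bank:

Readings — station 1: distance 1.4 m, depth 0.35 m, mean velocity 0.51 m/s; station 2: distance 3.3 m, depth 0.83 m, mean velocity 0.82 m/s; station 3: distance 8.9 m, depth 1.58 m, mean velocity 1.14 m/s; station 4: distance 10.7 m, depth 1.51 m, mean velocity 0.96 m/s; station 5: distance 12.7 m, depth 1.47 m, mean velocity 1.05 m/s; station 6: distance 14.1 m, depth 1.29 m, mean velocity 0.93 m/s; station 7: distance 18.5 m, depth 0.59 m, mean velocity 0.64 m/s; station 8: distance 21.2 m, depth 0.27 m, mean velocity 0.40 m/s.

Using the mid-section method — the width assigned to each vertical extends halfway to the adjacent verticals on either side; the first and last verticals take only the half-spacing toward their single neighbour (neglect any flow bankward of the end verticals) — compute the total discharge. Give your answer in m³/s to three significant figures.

19.7 m³/s

w_1 = (3.3 − 1.4)/2 = 0.95 m; q_1 = 0.51 × 0.35 × 0.95 = 0.1696 m³/s
w_2 = (8.9 − 1.4)/2 = 3.75 m; q_2 = 0.82 × 0.83 × 3.75 = 2.552 m³/s
w_3 = (10.7 − 3.3)/2 = 3.7 m; q_3 = 1.14 × 1.58 × 3.7 = 6.664 m³/s
w_4 = (12.7 − 8.9)/2 = 1.9 m; q_4 = 0.96 × 1.51 × 1.9 = 2.754 m³/s
w_5 = (14.1 − 10.7)/2 = 1.7 m; q_5 = 1.05 × 1.47 × 1.7 = 2.624 m³/s
w_6 = (18.5 − 12.7)/2 = 2.9 m; q_6 = 0.93 × 1.29 × 2.9 = 3.479 m³/s
w_7 = (21.2 − 14.1)/2 = 3.55 m; q_7 = 0.64 × 0.59 × 3.55 = 1.340 m³/s
w_8 = (21.2 − 18.5)/2 = 1.35 m; q_8 = 0.40 × 0.27 × 1.35 = 0.1458 m³/s
Q = Σ qᵢ = 19.73 m³/s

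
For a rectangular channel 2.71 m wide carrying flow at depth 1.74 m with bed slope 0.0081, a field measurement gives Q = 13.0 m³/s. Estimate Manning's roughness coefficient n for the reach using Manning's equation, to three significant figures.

0.0272

A = b·y = 2.71 × 1.74 = 4.715 m²
P = b + 2y = 2.71 + 2×1.74 = 6.190 m
R = A/P = 4.715/6.190 = 0.7618 m
n = (1/Q)·A·R^(2/3)·S^(1/2) = (1/13.0) × 4.715 × 0.8341 × 0.09000 = 0.02723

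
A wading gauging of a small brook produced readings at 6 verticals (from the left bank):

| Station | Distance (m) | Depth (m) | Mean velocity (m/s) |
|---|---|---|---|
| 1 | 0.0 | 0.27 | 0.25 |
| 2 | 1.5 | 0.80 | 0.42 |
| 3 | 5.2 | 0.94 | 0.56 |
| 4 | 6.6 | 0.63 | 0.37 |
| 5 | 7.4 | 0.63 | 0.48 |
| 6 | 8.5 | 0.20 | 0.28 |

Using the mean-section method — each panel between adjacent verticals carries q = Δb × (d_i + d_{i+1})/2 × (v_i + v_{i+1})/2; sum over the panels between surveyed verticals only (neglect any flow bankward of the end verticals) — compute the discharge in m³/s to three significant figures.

Panel 1-2: Δb = 1.5 m, d̄ = (0.27+0.80)/2 = 0.535, v̄ = (0.25+0.42)/2 = 0.335 → q = 1.5×0.535×0.335 = 0.2688 m³/s
Panel 2-3: Δb = 3.7 m, d̄ = (0.80+0.94)/2 = 0.87, v̄ = (0.42+0.56)/2 = 0.49 → q = 3.7×0.87×0.49 = 1.577 m³/s
Panel 3-4: Δb = 1.4 m, d̄ = (0.94+0.63)/2 = 0.785, v̄ = (0.56+0.37)/2 = 0.465 → q = 1.4×0.785×0.465 = 0.5110 m³/s
Panel 4-5: Δb = 0.8 m, d̄ = (0.63+0.63)/2 = 0.63, v̄ = (0.37+0.48)/2 = 0.425 → q = 0.8×0.63×0.425 = 0.2142 m³/s
Panel 5-6: Δb = 1.1 m, d̄ = (0.63+0.20)/2 = 0.415, v̄ = (0.48+0.28)/2 = 0.38 → q = 1.1×0.415×0.38 = 0.1735 m³/s
Q = Σ q = 2.745 m³/s

2.74 m³/s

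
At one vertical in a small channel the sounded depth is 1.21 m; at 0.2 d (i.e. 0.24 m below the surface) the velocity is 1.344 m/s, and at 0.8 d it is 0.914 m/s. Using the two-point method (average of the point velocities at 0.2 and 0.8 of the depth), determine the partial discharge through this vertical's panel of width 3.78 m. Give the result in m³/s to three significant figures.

5.16 m³/s

v̄ = (1.344 + 0.914) / 2 = 1.129 m/s
q = v̄ × d × w = 1.129 × 1.21 × 3.78 = 5.164 m³/s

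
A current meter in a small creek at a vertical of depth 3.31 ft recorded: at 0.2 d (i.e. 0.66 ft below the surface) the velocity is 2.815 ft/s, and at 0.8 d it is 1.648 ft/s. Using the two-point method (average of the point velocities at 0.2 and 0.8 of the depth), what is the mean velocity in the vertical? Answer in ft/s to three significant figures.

v̄ = (2.815 + 1.648) / 2 = 2.232 ft/s

2.23 ft/s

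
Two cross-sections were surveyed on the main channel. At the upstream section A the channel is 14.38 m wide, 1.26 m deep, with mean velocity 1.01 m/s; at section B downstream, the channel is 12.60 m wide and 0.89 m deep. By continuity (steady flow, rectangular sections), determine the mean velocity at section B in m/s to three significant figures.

Q = A₁V₁ = (14.38×1.26) × 1.01 = 18.30 m³/s
A₂ = 12.60 × 0.89 = 11.21 m²
V₂ = Q/A₂ = 18.30/11.21 = 1.632 m/s

1.63 m/s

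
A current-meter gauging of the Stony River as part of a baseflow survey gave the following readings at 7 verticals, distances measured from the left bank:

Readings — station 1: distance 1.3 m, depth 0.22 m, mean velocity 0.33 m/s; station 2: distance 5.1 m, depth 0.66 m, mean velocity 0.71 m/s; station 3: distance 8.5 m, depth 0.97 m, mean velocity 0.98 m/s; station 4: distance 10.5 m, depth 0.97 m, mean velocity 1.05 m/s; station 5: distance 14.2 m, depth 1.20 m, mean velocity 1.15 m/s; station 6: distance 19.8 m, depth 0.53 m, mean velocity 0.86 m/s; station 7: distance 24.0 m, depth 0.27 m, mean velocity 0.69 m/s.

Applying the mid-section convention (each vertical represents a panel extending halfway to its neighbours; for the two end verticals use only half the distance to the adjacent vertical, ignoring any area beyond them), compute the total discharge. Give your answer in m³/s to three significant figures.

16.3 m³/s

w_1 = (5.1 − 1.3)/2 = 1.9 m; q_1 = 0.33 × 0.22 × 1.9 = 0.1379 m³/s
w_2 = (8.5 − 1.3)/2 = 3.6 m; q_2 = 0.71 × 0.66 × 3.6 = 1.687 m³/s
w_3 = (10.5 − 5.1)/2 = 2.7 m; q_3 = 0.98 × 0.97 × 2.7 = 2.567 m³/s
w_4 = (14.2 − 8.5)/2 = 2.85 m; q_4 = 1.05 × 0.97 × 2.85 = 2.903 m³/s
w_5 = (19.8 − 10.5)/2 = 4.65 m; q_5 = 1.15 × 1.20 × 4.65 = 6.417 m³/s
w_6 = (24.0 − 14.2)/2 = 4.9 m; q_6 = 0.86 × 0.53 × 4.9 = 2.233 m³/s
w_7 = (24.0 − 19.8)/2 = 2.1 m; q_7 = 0.69 × 0.27 × 2.1 = 0.3912 m³/s
Q = Σ qᵢ = 16.34 m³/s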